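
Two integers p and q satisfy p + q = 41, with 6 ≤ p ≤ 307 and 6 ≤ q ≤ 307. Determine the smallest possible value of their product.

For a fixed sum, pq is smallest when p and q are as far apart as possible.
At the endpoint p = 6, q = 41 − 6 = 35, so pq = 6 × 35 = 210.

210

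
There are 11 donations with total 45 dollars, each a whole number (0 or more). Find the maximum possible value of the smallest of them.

If every one of the 11 were at least 5, the total would be at least 11 × 5 = 55 > 45.
Taking 10 copies of 4 and 1 copy of 5 gives exactly 45, so 4 is attained.

4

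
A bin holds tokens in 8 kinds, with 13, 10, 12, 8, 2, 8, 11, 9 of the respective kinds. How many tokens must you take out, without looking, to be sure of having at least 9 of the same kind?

In the worst case you take as many as possible of each kind without reaching 9: 8 + 8 + 8 + 8 + 2 + 8 + 8 + 8 = 58.
The next one must give 9 of some kind, so 58 + 1 = 59.

59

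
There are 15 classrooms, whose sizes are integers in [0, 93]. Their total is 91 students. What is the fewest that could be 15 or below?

Each value above 15 is at least 16, contributing at least 16 − 0 = 16 above the floor 0.
The sum exceeds the floor total 0 by 91, so at most ⌊91/16⌋ = 5 exceed 15, and at least 10 are ≤ 15.
Exactly 10 works: 10 values at 0 and 5 at 16 total 80; raise one of the low values by 11 (still ≤ 15) to hit 91.

10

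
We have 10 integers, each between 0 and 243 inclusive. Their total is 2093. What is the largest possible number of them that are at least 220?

9

If k of the values are ≥ 220, the total is ≥ 220k + 0(10 − k).
Setting 220k + 0(10 − k) ≤ 2093 gives 220k ≤ 2093, so k ≤ 9.
k = 9 is achieved by 9 values at 220 and 1 at 0, total 1980; add 113 to one value (staying below 220) to reach 2093.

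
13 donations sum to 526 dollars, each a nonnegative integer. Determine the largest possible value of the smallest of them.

The 13 values sum to 526, so their minimum is at most ⌊526/13⌋ = 40.
Achievable: 7 of them at 40 and 6 at 41 total 526.

40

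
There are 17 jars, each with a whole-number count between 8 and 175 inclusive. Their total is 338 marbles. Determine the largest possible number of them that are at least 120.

1

With k values at 120 or above and the rest at least 8, the sum is at least 136 + 112k.
Since the sum is 338, we need 112k ≤ 202, i.e. k ≤ 1.
k = 1 is achieved by 1 value at 120 and 16 at 8, total 248; add 90 to one value (staying below 120) to reach 338.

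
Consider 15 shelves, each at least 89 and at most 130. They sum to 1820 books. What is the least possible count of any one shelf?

To make one shelf as small as possible, make the other 14 as large as possible.
The other 14 can take up 14 × 130 = 1820 ≥ 1820 − 89, so one shelf can sit at its floor of 89.
Achievable: one at 89 and the other 14 totalling 1731, which fits since 14 × 89 ≤ 1731 ≤ 14 × 130.

89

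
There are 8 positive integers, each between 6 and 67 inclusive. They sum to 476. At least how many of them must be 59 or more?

Each value short of 59 is at most 58, costing at least 67 − 58 = 9 against the maximum total of 536.
We can afford to lose at most 536 − 476 = 60, so at most ⌊60/9⌋ = 6 fall short, and at least 2 are ≥ 59.
Exactly 2 works: 2 values at 67 and 6 at 58 total 482; lower one of the high values by 6 (still ≥ 59) to hit 476.

2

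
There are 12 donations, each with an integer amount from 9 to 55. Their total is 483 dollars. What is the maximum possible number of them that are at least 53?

If k of the values are ≥ 53, the total is ≥ 53k + 9(12 − k).
Setting 53k + 9(12 − k) ≤ 483 gives 44k ≤ 375, so k ≤ 8.
k = 8 is achieved by 8 values at 53 and 4 at 9, total 460; add 23 to one value (staying below 53) to reach 483.

8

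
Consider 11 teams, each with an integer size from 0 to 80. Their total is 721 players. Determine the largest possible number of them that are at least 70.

With k values at 70 or above and the rest at least 0, the sum is at least 0 + 70k.
Since the sum is 721, we need 70k ≤ 721, i.e. k ≤ 10.
k = 10 is achieved by 10 values at 70 and 1 at 0, total 700; add 21 to one value (staying below 70) to reach 721.

10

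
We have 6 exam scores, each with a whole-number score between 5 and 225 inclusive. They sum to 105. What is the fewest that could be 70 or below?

If only k of them are at most 70, the other 6 − k are at least 71, so the total is at least (6 − k)·71 + k·5.
This is ≤ 105, so (6 − k)·71 + 5k ≤ 105, which gives k ≥ 5.
Exactly 5 works: 5 values at 5 and 1 at 71 total 96; raise one of the low values by 9 (still ≤ 70) to hit 105.

5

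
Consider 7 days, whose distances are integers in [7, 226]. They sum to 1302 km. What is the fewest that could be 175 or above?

2

Suppose at most 7 − j of them reach 175; then j values are ≤ 174 and the rest ≤ 226.
The total is then ≤ 174·j + 226·(7 − j) = 1582 − 52j. For this to be ≥ 1302 we need j ≤ 5, so at least 7 − 5 = 2 must reach 175.
Exactly 2 works: 2 values at 226 and 5 at 174 total 1322; lower one of the high values by 20 (still ≥ 175) to hit 1302.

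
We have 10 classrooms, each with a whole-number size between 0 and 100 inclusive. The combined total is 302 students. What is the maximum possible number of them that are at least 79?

3

If k of the values are ≥ 79, the total is ≥ 79k + 0(10 − k).
Setting 79k + 0(10 − k) ≤ 302 gives 79k ≤ 302, so k ≤ 3.
k = 3 is achieved by 3 values at 79 and 7 at 0, total 237; add 65 to one value (staying below 79) to reach 302.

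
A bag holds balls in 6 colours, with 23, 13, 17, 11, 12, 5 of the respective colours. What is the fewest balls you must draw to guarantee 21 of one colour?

In the worst case you take as many as possible of each colour without reaching 21: 20 + 13 + 17 + 11 + 12 + 5 = 78.
The next one must give 21 of some colour, so 78 + 1 = 79.

79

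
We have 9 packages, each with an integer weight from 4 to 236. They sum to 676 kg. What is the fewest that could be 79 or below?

Let j be the number exceeding 79. Then the total is ≥ 80·j + 4·(9 − j) = 36 + 76j.
So 76j ≤ 640 and j ≤ 8; hence at least 9 − 8 = 1 are ≤ 79.
Exactly 1 works: 1 value at 4 and 8 at 80 total 644; raise one of the low values by 32 (still ≤ 79) to hit 676.

1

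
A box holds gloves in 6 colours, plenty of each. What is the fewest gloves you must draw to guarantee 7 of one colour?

37

In the worst case you draw 6 of each of the 6 colours: 6 × 6 = 36.
One more forces 7 of some colour, so 36 + 1 = 37.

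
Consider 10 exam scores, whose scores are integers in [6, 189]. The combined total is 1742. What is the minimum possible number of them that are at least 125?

8

Each value short of 125 is at most 124, costing at least 189 − 124 = 65 against the maximum total of 1890.
We can afford to lose at most 1890 − 1742 = 148, so at most ⌊148/65⌋ = 2 fall short, and at least 8 are ≥ 125.
Exactly 8 works: 8 values at 189 and 2 at 124 total 1760; lower one of the high values by 18 (still ≥ 125) to hit 1742.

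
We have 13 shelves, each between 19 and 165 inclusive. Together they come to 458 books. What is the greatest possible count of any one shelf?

To make one shelf as large as possible, make the other 12 as small as possible.
The other 12 contribute at least 12 × 19 = 228, leaving at most 458 − 228 = 230.
But each shelf is capped at 165, so the maximum is 165.
Achievable: one at 165 and the other 12 totalling 293, which fits since 12 × 19 ≤ 293 ≤ 12 × 165.

165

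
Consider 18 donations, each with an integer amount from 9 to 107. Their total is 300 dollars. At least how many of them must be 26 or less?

11

Each value above 26 is at least 27, contributing at least 27 − 9 = 18 above the floor 9.
The sum exceeds the floor total 162 by 138, so at most ⌊138/18⌋ = 7 exceed 26, and at least 11 are ≤ 26.
Exactly 11 works: 11 values at 9 and 7 at 27 total 288; raise one of the low values by 12 (still ≤ 26) to hit 300.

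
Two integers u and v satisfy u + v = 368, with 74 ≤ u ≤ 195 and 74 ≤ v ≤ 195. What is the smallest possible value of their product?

33735

uv = u(368 − u) is concave in u, so over [173, 195] it is minimized at an endpoint.
The extreme feasible split is u = 173, v = 195, giving uv = 33735.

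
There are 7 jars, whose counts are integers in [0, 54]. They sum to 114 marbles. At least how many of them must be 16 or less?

1

If only k of them are at most 16, the other 7 − k are at least 17, so the total is at least (7 − k)·17 + k·0.
This is ≤ 114, so (7 − k)·17 + 0k ≤ 114, which gives k ≥ 1.
Exactly 1 works: 1 value at 0 and 6 at 17 total 102; raise one of the low values by 12 (still ≤ 16) to hit 114.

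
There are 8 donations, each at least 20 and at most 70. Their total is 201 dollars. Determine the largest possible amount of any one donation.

Maximizing one value means minimizing the remaining 7.
The other 7 contribute at least 7 × 20 = 140, leaving at most 201 − 140 = 61.
Since 61 ≤ 70, this is achievable: one at 61 and 7 at 20.

61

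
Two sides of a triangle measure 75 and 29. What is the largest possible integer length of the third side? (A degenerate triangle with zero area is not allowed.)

103

The third side must be less than 75 + 29 = 104.
The largest integer below 104 is 103.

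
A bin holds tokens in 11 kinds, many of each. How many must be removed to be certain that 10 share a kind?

You could draw 9 of every kind without reaching 10 of any — 99 in all.
One more forces 10 of some kind, so 99 + 1 = 100.

100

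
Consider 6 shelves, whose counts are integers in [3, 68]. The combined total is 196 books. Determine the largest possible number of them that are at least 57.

3

Suppose k of them are at least 57. Those contribute at least 57 each and the other 6 − k at least 3 each.
So the total is at least 57k + 3(6 − k) = 18 + 54k. This must be ≤ 196, giving k ≤ 3.
k = 3 is achieved by 3 values at 57 and 3 at 3, total 180; add 16 to one value (staying below 57) to reach 196.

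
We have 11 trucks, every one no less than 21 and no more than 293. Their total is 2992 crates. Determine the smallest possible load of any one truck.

62

To make one truck as small as possible, make the other 10 as large as possible.
The other 10 contribute at most 10 × 293 = 2930, leaving at least 2992 − 2930 = 62.
Since 62 ≥ 21, this is achievable: one at 62 and 10 at 293.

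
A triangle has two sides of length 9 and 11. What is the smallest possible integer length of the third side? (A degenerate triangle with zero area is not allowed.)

3

The third side must exceed |9 − 11| = 2.
The smallest integer above 2 is 3.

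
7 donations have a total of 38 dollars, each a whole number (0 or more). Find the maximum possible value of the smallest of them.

5

The 7 values sum to 38, so their minimum is at most ⌊38/7⌋ = 5.
Achievable: 4 of them at 5 and 3 at 6 total 38.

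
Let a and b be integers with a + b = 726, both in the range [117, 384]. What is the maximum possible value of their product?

For a fixed sum, the product ab is largest when a and b are as close as possible.
Taking a = 363 and b = 363 (both in [117, 384]) gives ab = 131769.

131769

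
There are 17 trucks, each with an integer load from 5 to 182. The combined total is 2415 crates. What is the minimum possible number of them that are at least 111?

If only k of them are at least 111, the other 17 − k are at most 110, so the total is at most k·182 + (17 − k)·110.
This must reach 2415, so k·182 + (17 − k)·110 ≥ 2415, giving k ≥ 8.
Exactly 8 works: 8 values at 182 and 9 at 110 total 2446; lower one of the high values by 31 (still ≥ 111) to hit 2415.

8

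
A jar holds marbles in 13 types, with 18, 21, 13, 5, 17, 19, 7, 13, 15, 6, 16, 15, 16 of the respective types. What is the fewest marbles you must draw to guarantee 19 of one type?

In the worst case you take as many as possible of each type without reaching 19: 18 + 18 + 13 + 5 + 17 + 18 + 7 + 13 + 15 + 6 + 16 + 15 + 16 = 177.
The next one must give 19 of some type, so 177 + 1 = 178.

178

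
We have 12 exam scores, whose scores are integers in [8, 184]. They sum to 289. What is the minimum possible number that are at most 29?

Let j be the number exceeding 29. Then the total is ≥ 30·j + 8·(12 − j) = 96 + 22j.
So 22j ≤ 193 and j ≤ 8; hence at least 12 − 8 = 4 are ≤ 29.
Exactly 4 works: 4 values at 8 and 8 at 30 total 272; raise one of the low values by 17 (still ≤ 29) to hit 289.

4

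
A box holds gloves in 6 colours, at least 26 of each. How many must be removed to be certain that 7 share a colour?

You could draw 6 of every colour without reaching 7 of any — 36 in all.
One more forces 7 of some colour, so 36 + 1 = 37.

37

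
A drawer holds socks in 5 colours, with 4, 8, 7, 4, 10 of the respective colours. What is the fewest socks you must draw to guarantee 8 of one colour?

In the worst case you take as many as possible of each colour without reaching 8: 4 + 7 + 7 + 4 + 7 = 29.
The next one must give 8 of some colour, so 29 + 1 = 30.

30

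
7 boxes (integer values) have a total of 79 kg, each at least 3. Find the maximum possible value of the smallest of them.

The 7 values sum to 79, so their minimum is at most ⌊79/7⌋ = 11.
Achievable: 5 of them at 11 and 2 at 12 total 79.

11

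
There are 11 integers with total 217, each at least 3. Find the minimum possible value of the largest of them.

The average is 217/11 > 19, so not all 11 can be 19 or less; the largest is ≥ 20.
Achievable: 8 of them at 20 and 3 at 19 total 217.

20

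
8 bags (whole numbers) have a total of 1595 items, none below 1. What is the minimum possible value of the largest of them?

The average is 1595/8 > 199, so not all 8 can be 199 or less; the largest is ≥ 200.
Achievable: 3 of them at 200 and 5 at 199 total 1595.

200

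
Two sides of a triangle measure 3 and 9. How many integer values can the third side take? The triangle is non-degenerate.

5

The triangle inequality gives |3 − 9| < c < 3 + 9, i.e. 6 < c < 12.
So c can be any integer from 7 to 11: 5 values.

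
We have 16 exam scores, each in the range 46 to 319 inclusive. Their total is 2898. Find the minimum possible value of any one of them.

To make one score as small as possible, make the other 15 as large as possible.
The other 15 can take up 15 × 319 = 4785 ≥ 2898 − 46, so one score can sit at its floor of 46.
Achievable: one at 46 and the other 15 totalling 2852, which fits since 15 × 46 ≤ 2852 ≤ 15 × 319.

46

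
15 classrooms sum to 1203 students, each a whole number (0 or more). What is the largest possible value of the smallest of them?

The 15 values sum to 1203, so their minimum is at most ⌊1203/15⌋ = 80.
Taking 12 copies of 80 and 3 copies of 81 gives exactly 1203, so 80 is attained.

80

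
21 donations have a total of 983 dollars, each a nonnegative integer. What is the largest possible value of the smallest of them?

If every one of the 21 were at least 47, the total would be at least 21 × 47 = 987 > 983.
Achievable: 4 of them at 46 and 17 at 47 total 983.

46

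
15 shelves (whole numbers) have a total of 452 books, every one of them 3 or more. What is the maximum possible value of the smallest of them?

The 15 values sum to 452, so their minimum is at most ⌊452/15⌋ = 30.
Equality holds with 13 values of 30 and 2 values of 31.

30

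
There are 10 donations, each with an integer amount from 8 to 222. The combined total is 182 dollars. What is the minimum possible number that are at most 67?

Let j be the number exceeding 67. Then the total is ≥ 68·j + 8·(10 − j) = 80 + 60j.
So 60j ≤ 102 and j ≤ 1; hence at least 10 − 1 = 9 are ≤ 67.
Exactly 9 works: 9 values at 8 and 1 at 68 total 140; raise one of the low values by 42 (still ≤ 67) to hit 182.

9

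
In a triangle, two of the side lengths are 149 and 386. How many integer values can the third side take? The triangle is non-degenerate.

The triangle inequality gives |149 − 386| < c < 149 + 386, i.e. 237 < c < 535.
So c can be any integer from 238 to 534: 297 values.

297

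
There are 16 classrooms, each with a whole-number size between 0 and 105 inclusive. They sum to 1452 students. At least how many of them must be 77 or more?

If only k of them are at least 77, the other 16 − k are at most 76, so the total is at most k·105 + (16 − k)·76.
This must reach 1452, so k·105 + (16 − k)·76 ≥ 1452, giving k ≥ 9.
Exactly 9 works: 9 values at 105 and 7 at 76 total 1477; lower one of the high values by 25 (still ≥ 77) to hit 1452.

9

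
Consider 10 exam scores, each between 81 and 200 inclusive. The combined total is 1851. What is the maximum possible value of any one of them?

Maximizing one value means minimizing the remaining 9.
The other 9 contribute at least 9 × 81 = 729, leaving at most 1851 − 729 = 1122.
But each score is capped at 200, so the maximum is 200.
Achievable: one at 200 and the other 9 totalling 1651, which fits since 9 × 81 ≤ 1651 ≤ 9 × 200.

200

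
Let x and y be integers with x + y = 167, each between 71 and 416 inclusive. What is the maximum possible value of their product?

With x + y fixed, xy peaks when the two are closest together.
Taking x = 83 and y = 84 (both in [71, 416]) gives xy = 6972.

6972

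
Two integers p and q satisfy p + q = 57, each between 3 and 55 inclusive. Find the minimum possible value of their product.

162

For a fixed sum, pq is smallest when p and q are as far apart as possible.
At the endpoint p = 3, q = 57 − 3 = 54, so pq = 3 × 54 = 162.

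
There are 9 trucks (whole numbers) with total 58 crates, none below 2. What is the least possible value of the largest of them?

7

The average is 58/9 > 6, so not all 9 can be 6 or less; the largest is ≥ 7.
Achievable: 4 of them at 7 and 5 at 6 total 58.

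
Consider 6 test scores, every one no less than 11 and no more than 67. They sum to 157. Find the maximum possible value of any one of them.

To make one score as large as possible, make the other 5 as small as possible.
The other 5 contribute at least 5 × 11 = 55, leaving at most 157 − 55 = 102.
But each score is capped at 67, so the maximum is 67.
Achievable: one at 67 and the other 5 totalling 90, which fits since 5 × 11 ≤ 90 ≤ 5 × 67.

67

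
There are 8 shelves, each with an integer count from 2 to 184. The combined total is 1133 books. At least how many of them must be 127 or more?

3

Suppose at most 8 − j of them reach 127; then j values are ≤ 126 and the rest ≤ 184.
The total is then ≤ 126·j + 184·(8 − j) = 1472 − 58j. For this to be ≥ 1133 we need j ≤ 5, so at least 8 − 5 = 3 must reach 127.
Exactly 3 works: 3 values at 184 and 5 at 126 total 1182; lower one of the high values by 49 (still ≥ 127) to hit 1133.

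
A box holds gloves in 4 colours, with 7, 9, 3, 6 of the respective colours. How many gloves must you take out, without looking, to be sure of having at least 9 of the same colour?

In the worst case you take as many as possible of each colour without reaching 9: 7 + 8 + 3 + 6 = 24.
The next one must give 9 of some colour, so 24 + 1 = 25.

25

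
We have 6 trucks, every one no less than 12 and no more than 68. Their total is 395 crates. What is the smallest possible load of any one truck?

55

Minimizing one value means maximizing the remaining 5.
The other 5 contribute at most 5 × 68 = 340, leaving at least 395 − 340 = 55.
Since 55 ≥ 12, this is achievable: one at 55 and 5 at 68.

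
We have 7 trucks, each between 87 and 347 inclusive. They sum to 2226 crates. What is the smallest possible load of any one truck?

To make one truck as small as possible, make the other 6 as large as possible.
The other 6 contribute at most 6 × 347 = 2082, leaving at least 2226 − 2082 = 144.
Since 144 ≥ 87, this is achievable: one at 144 and 6 at 347.

144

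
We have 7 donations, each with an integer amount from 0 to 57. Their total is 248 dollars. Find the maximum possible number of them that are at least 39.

6

With k values at 39 or above and the rest at least 0, the sum is at least 0 + 39k.
Since the sum is 248, we need 39k ≤ 248, i.e. k ≤ 6.
k = 6 is achieved by 6 values at 39 and 1 at 0, total 234; add 14 to one value (staying below 39) to reach 248.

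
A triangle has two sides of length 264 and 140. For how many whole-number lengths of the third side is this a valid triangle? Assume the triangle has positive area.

279

The triangle inequality gives |264 − 140| < c < 264 + 140, i.e. 124 < c < 404.
So c can be any integer from 125 to 403: 279 values.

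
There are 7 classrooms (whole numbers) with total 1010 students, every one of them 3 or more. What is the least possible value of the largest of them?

If every one of the 7 were at most 144, the total would be at most 7 × 144 = 1008 < 1010.
Achievable: 2 of them at 145 and 5 at 144 total 1010.

145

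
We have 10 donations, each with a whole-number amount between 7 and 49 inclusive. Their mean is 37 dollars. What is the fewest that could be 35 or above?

The total is 10 × 37 = 370.
If only k of them are at least 35, the other 10 − k are at most 34, so the total is at most k·49 + (10 − k)·34.
This must reach 370, so k·49 + (10 − k)·34 ≥ 370, giving k ≥ 2.
Exactly 2 works: 2 values at 49 and 8 at 34 total 370.

2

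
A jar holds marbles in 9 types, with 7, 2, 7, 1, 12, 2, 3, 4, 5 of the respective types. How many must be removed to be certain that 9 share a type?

In the worst case you take as many as possible of each type without reaching 9: 7 + 2 + 7 + 1 + 8 + 2 + 3 + 4 + 5 = 39.
The next one must give 9 of some type, so 39 + 1 = 40.

40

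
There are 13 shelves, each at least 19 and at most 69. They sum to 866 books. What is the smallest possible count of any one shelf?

To make one shelf as small as possible, make the other 12 as large as possible.
The other 12 contribute at most 12 × 69 = 828, leaving at least 866 − 828 = 38.
Since 38 ≥ 19, this is achievable: one at 38 and 12 at 69.

38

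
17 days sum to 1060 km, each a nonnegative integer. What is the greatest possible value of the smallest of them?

62

If every one of the 17 were at least 63, the total would be at least 17 × 63 = 1071 > 1060.
Equality holds with 11 values of 62 and 6 values of 63.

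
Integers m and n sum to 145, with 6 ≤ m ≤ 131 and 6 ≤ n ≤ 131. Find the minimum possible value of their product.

1834

Since m + n is fixed, pushing one of them to its bound minimizes the product.
At the endpoint m = 14, n = 145 − 14 = 131, so mn = 14 × 131 = 1834.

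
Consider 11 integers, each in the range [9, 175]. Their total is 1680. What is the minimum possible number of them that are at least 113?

8

Each value short of 113 is at most 112, costing at least 175 − 112 = 63 against the maximum total of 1925.
We can afford to lose at most 1925 − 1680 = 245, so at most ⌊245/63⌋ = 3 fall short, and at least 8 are ≥ 113.
Exactly 8 works: 8 values at 175 and 3 at 112 total 1736; lower one of the high values by 56 (still ≥ 113) to hit 1680.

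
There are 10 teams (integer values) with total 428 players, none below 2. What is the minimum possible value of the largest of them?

43

The average is 428/10 > 42, so not all 10 can be 42 or less; the largest is ≥ 43.
Equality holds with 8 values of 43 and 2 values of 42.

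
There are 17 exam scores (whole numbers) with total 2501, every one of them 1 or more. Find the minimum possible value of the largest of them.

Some value must be at least ⌈2501/17⌉ = 148, since 17 × 147 = 2499 < 2501.
Taking 15 copies of 147 and 2 copies of 148 gives exactly 2501, so 148 is attained.

148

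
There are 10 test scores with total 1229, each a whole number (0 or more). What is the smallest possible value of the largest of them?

123

The 10 values sum to 1229, so their maximum is at least ⌈1229/10⌉ = 123.
Equality holds with 9 values of 123 and 1 value of 122.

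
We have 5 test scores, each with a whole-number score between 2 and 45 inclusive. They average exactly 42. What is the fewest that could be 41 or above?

The total is 5 × 42 = 210.
Each value short of 41 is at most 40, costing at least 45 − 40 = 5 against the maximum total of 225.
We can afford to lose at most 225 − 210 = 15, so at most ⌊15/5⌋ = 3 fall short, and at least 2 are ≥ 41.
Exactly 2 works: 2 values at 45 and 3 at 40 total 210.

2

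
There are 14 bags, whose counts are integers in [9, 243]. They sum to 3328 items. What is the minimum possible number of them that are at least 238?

2

Each value short of 238 is at most 237, costing at least 243 − 237 = 6 against the maximum total of 3402.
We can afford to lose at most 3402 − 3328 = 74, so at most ⌊74/6⌋ = 12 fall short, and at least 2 are ≥ 238.
Exactly 2 works: 2 values at 243 and 12 at 237 total 3330; lower one of the high values by 2 (still ≥ 238) to hit 3328.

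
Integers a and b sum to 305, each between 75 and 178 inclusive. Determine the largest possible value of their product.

23256

For a fixed sum, the product ab is largest when a and b are as close as possible.
Taking a = 152 and b = 153 (both in [75, 178]) gives ab = 23256.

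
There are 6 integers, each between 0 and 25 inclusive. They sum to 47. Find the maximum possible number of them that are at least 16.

If k of the values are ≥ 16, the total is ≥ 16k + 0(6 − k).
Setting 16k + 0(6 − k) ≤ 47 gives 16k ≤ 47, so k ≤ 2.
k = 2 is achieved by 2 values at 16 and 4 at 0, total 32; add 15 to one value (staying below 16) to reach 47.

2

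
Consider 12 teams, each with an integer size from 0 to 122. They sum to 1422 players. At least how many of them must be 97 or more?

11

Each value short of 97 is at most 96, costing at least 122 − 96 = 26 against the maximum total of 1464.
We can afford to lose at most 1464 − 1422 = 42, so at most ⌊42/26⌋ = 1 fall short, and at least 11 are ≥ 97.
Exactly 11 works: 11 values at 122 and 1 at 96 total 1438; lower one of the high values by 16 (still ≥ 97) to hit 1422.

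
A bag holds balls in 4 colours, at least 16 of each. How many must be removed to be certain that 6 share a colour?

21

You could draw 5 of every colour without reaching 6 of any — 20 in all.
One more forces 6 of some colour, so 20 + 1 = 21.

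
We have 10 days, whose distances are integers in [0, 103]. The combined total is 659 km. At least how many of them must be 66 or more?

1

Each value short of 66 is at most 65, costing at least 103 − 65 = 38 against the maximum total of 1030.
We can afford to lose at most 1030 − 659 = 371, so at most ⌊371/38⌋ = 9 fall short, and at least 1 are ≥ 66.
Exactly 1 works: 1 value at 103 and 9 at 65 total 688; lower one of the high values by 29 (still ≥ 66) to hit 659.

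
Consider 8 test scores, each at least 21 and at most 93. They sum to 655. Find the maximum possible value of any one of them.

93

Maximizing one value means minimizing the remaining 7.
The other 7 contribute at least 7 × 21 = 147, leaving at most 655 − 147 = 508.
But each score is capped at 93, so the maximum is 93.
Achievable: one at 93 and the other 7 totalling 562, which fits since 7 × 21 ≤ 562 ≤ 7 × 93.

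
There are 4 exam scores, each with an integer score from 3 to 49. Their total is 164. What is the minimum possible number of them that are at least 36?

2

Each value short of 36 is at most 35, costing at least 49 − 35 = 14 against the maximum total of 196.
We can afford to lose at most 196 − 164 = 32, so at most ⌊32/14⌋ = 2 fall short, and at least 2 are ≥ 36.
Exactly 2 works: 2 values at 49 and 2 at 35 total 168; lower one of the high values by 4 (still ≥ 36) to hit 164.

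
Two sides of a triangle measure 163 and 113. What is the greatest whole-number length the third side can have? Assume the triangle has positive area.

The third side must be less than 163 + 113 = 276.
The largest integer below 276 is 275.

275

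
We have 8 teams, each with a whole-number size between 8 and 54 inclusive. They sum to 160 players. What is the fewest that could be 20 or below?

1

If only k of them are at most 20, the other 8 − k are at least 21, so the total is at least (8 − k)·21 + k·8.
This is ≤ 160, so (8 − k)·21 + 8k ≤ 160, which gives k ≥ 1.
Exactly 1 works: 1 value at 8 and 7 at 21 total 155; raise one of the low values by 5 (still ≤ 20) to hit 160.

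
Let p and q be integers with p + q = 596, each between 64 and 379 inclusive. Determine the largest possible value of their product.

88804

With p + q fixed, pq peaks when the two are closest together.
Taking p = 298 and q = 298 (both in [64, 379]) gives pq = 88804.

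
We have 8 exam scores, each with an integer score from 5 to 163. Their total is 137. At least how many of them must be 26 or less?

4

Let j be the number exceeding 26. Then the total is ≥ 27·j + 5·(8 − j) = 40 + 22j.
So 22j ≤ 97 and j ≤ 4; hence at least 8 − 4 = 4 are ≤ 26.
Exactly 4 works: 4 values at 5 and 4 at 27 total 128; raise one of the low values by 9 (still ≤ 26) to hit 137.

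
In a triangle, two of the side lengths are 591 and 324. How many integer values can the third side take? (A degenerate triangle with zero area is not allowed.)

647

The triangle inequality gives |591 − 324| < c < 591 + 324, i.e. 267 < c < 915.
So c can be any integer from 268 to 914: 647 values.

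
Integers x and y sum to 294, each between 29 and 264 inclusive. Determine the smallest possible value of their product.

7920

Since x + y is fixed, pushing one of them to its bound minimizes the product.
The extreme feasible split is x = 30, y = 264, giving xy = 7920.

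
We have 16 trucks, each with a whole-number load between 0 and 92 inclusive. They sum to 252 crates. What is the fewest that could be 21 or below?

5

Each value above 21 is at least 22, contributing at least 22 − 0 = 22 above the floor 0.
The sum exceeds the floor total 0 by 252, so at most ⌊252/22⌋ = 11 exceed 21, and at least 5 are ≤ 21.
Exactly 5 works: 5 values at 0 and 11 at 22 total 242; raise one of the low values by 10 (still ≤ 21) to hit 252.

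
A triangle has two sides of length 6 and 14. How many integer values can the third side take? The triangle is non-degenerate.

11

The triangle inequality gives |6 − 14| < c < 6 + 14, i.e. 8 < c < 20.
So c can be any integer from 9 to 19: 11 values.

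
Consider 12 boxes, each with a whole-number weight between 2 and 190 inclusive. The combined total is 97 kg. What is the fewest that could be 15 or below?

Each value above 15 is at least 16, contributing at least 16 − 2 = 14 above the floor 2.
The sum exceeds the floor total 24 by 73, so at most ⌊73/14⌋ = 5 exceed 15, and at least 7 are ≤ 15.
Exactly 7 works: 7 values at 2 and 5 at 16 total 94; raise one of the low values by 3 (still ≤ 15) to hit 97.

7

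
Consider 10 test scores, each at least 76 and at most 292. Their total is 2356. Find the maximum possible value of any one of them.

292

To make one score as large as possible, make the other 9 as small as possible.
The other 9 contribute at least 9 × 76 = 684, leaving at most 2356 − 684 = 1672.
But each score is capped at 292, so the maximum is 292.
Achievable: one at 292 and the other 9 totalling 2064, which fits since 9 × 76 ≤ 2064 ≤ 9 × 292.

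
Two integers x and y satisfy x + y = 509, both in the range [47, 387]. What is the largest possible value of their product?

xy = x(509 − x) is maximized when x is as near 509/2 as the bounds allow.
Taking x = 254 and y = 255 (both in [47, 387]) gives xy = 64770.

64770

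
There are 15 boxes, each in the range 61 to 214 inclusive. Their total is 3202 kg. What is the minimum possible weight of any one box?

To make one box as small as possible, make the other 14 as large as possible.
The other 14 contribute at most 14 × 214 = 2996, leaving at least 3202 − 2996 = 206.
Since 206 ≥ 61, this is achievable: one at 206 and 14 at 214.

206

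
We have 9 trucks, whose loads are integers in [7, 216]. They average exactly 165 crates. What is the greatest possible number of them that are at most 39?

2

The total is 9 × 165 = 1485.
Suppose k of them are at most 39. Those contribute at most 39 each and the rest at most 216 each.
So the total is at most 39k + 216(9 − k) = 1944 − 177k. This must still be ≥ 1485, so k ≤ 2.
k = 2 is achieved by 2 values at 39 and 7 at 216, total 1590; lower one of the 216's by 105 (still > 39) to reach 1485.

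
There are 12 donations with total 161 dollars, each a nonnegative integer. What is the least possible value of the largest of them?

14

If every one of the 12 were at most 13, the total would be at most 12 × 13 = 156 < 161.
Achievable: 5 of them at 14 and 7 at 13 total 161.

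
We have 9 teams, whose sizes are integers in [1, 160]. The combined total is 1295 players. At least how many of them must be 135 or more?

Each value short of 135 is at most 134, costing at least 160 − 134 = 26 against the maximum total of 1440.
We can afford to lose at most 1440 − 1295 = 145, so at most ⌊145/26⌋ = 5 fall short, and at least 4 are ≥ 135.
Exactly 4 works: 4 values at 160 and 5 at 134 total 1310; lower one of the high values by 15 (still ≥ 135) to hit 1295.

4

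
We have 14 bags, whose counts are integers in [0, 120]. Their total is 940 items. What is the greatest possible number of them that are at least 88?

10

With k values at 88 or above and the rest at least 0, the sum is at least 0 + 88k.
Since the sum is 940, we need 88k ≤ 940, i.e. k ≤ 10.
k = 10 is achieved by 10 values at 88 and 4 at 0, total 880; add 60 to one value (staying below 88) to reach 940.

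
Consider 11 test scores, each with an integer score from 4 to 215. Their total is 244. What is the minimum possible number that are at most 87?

9

If only k of them are at most 87, the other 11 − k are at least 88, so the total is at least (11 − k)·88 + k·4.
This is ≤ 244, so (11 − k)·88 + 4k ≤ 244, which gives k ≥ 9.
Exactly 9 works: 9 values at 4 and 2 at 88 total 212; raise one of the low values by 32 (still ≤ 87) to hit 244.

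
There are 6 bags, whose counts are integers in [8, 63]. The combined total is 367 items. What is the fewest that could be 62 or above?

Suppose at most 6 − j of them reach 62; then j values are ≤ 61 and the rest ≤ 63.
The total is then ≤ 61·j + 63·(6 − j) = 378 − 2j. For this to be ≥ 367 we need j ≤ 5, so at least 6 − 5 = 1 must reach 62.
Exactly 1 works: 1 value at 63 and 5 at 61 total 368; lower one of the high values by 1 (still ≥ 62) to hit 367.

1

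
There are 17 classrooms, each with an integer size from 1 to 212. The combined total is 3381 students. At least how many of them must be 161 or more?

13

If only k of them are at least 161, the other 17 − k are at most 160, so the total is at most k·212 + (17 − k)·160.
This must reach 3381, so k·212 + (17 − k)·160 ≥ 3381, giving k ≥ 13.
Exactly 13 works: 13 values at 212 and 4 at 160 total 3396; lower one of the high values by 15 (still ≥ 161) to hit 3381.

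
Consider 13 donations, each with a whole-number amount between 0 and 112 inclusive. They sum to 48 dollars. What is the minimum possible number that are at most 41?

12

Each value above 41 is at least 42, contributing at least 42 − 0 = 42 above the floor 0.
The sum exceeds the floor total 0 by 48, so at most ⌊48/42⌋ = 1 exceed 41, and at least 12 are ≤ 41.
Exactly 12 works: 12 values at 0 and 1 at 42 total 42; raise one of the low values by 6 (still ≤ 41) to hit 48.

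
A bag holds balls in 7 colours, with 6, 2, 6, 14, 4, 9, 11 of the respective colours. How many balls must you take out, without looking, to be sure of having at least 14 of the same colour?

52

In the worst case you take as many as possible of each colour without reaching 14: 6 + 2 + 6 + 13 + 4 + 9 + 11 = 51.
The next one must give 14 of some colour, so 51 + 1 = 52.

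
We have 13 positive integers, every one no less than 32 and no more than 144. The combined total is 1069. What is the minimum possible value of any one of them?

32

To make one integer as small as possible, make the other 12 as large as possible.
The other 12 can take up 12 × 144 = 1728 ≥ 1069 − 32, so one integer can sit at its floor of 32.
Achievable: one at 32 and the other 12 totalling 1037, which fits since 12 × 32 ≤ 1037 ≤ 12 × 144.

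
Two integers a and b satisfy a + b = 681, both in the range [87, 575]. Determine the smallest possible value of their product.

60950

Since a + b is fixed, pushing one of them to its bound minimizes the product.
The extreme feasible split is a = 106, b = 575, giving ab = 60950.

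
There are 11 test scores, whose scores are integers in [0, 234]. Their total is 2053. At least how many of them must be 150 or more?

5

Each value short of 150 is at most 149, costing at least 234 − 149 = 85 against the maximum total of 2574.
We can afford to lose at most 2574 − 2053 = 521, so at most ⌊521/85⌋ = 6 fall short, and at least 5 are ≥ 150.
Exactly 5 works: 5 values at 234 and 6 at 149 total 2064; lower one of the high values by 11 (still ≥ 150) to hit 2053.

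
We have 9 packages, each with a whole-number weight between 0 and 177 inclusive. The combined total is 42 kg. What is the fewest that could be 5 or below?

2

If only k of them are at most 5, the other 9 − k are at least 6, so the total is at least (9 − k)·6 + k·0.
This is ≤ 42, so (9 − k)·6 + 0k ≤ 42, which gives k ≥ 2.
Exactly 2 works: 2 values at 0 and 7 at 6 total 42.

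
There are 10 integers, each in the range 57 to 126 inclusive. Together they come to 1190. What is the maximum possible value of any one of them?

126

Maximizing one value means minimizing the remaining 9.
The other 9 contribute at least 9 × 57 = 513, leaving at most 1190 − 513 = 677.
But each integer is capped at 126, so the maximum is 126.
Achievable: one at 126 and the other 9 totalling 1064, which fits since 9 × 57 ≤ 1064 ≤ 9 × 126.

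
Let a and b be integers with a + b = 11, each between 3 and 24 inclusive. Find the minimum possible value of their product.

ab = a(11 − a) is concave in a, so over [3, 8] it is minimized at an endpoint.
At the endpoint a = 3, b = 11 − 3 = 8, so ab = 3 × 8 = 24.

24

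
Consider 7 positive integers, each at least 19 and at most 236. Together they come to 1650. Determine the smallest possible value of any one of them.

234

To make one integer as small as possible, make the other 6 as large as possible.
The other 6 contribute at most 6 × 236 = 1416, leaving at least 1650 − 1416 = 234.
Since 234 ≥ 19, this is achievable: one at 234 and 6 at 236.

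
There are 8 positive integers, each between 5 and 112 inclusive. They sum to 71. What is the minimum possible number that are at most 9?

2

Each value above 9 is at least 10, contributing at least 10 − 5 = 5 above the floor 5.
The sum exceeds the floor total 40 by 31, so at most ⌊31/5⌋ = 6 exceed 9, and at least 2 are ≤ 9.
Exactly 2 works: 2 values at 5 and 6 at 10 total 70; raise one of the low values by 1 (still ≤ 9) to hit 71.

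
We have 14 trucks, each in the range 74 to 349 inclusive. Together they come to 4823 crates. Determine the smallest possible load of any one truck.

286

Minimizing one value means maximizing the remaining 13.
The other 13 contribute at most 13 × 349 = 4537, leaving at least 4823 − 4537 = 286.
Since 286 ≥ 74, this is achievable: one at 286 and 13 at 349.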